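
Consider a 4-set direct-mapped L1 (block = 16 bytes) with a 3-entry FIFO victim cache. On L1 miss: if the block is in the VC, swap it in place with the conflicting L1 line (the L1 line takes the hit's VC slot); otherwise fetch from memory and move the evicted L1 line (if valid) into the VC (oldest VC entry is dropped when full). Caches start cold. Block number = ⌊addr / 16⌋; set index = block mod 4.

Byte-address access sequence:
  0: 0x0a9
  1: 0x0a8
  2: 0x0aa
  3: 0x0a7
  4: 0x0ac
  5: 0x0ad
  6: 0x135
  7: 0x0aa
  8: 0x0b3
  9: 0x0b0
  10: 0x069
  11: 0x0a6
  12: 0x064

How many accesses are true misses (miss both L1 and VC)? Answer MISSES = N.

#0 0xa9→b10/s2 MISS; vc=[]
#1 0xa8→b10/s2 L1-HIT; vc=[]
#2 0xaa→b10/s2 L1-HIT; vc=[]
#3 0xa7→b10/s2 L1-HIT; vc=[]
#4 0xac→b10/s2 L1-HIT; vc=[]
#5 0xad→b10/s2 L1-HIT; vc=[]
#6 0x135→b19/s3 MISS; vc=[]
#7 0xaa→b10/s2 L1-HIT; vc=[]
#8 0xb3→b11/s3 MISS; vc=[19]
#9 0xb0→b11/s3 L1-HIT; vc=[19]
#10 0x69→b6/s2 MISS; vc=[19,10]
#11 0xa6→b10/s2 VC-HIT; vc=[19,6]
#12 0x64→b6/s2 VC-HIT; vc=[19,10]

MISSES = 4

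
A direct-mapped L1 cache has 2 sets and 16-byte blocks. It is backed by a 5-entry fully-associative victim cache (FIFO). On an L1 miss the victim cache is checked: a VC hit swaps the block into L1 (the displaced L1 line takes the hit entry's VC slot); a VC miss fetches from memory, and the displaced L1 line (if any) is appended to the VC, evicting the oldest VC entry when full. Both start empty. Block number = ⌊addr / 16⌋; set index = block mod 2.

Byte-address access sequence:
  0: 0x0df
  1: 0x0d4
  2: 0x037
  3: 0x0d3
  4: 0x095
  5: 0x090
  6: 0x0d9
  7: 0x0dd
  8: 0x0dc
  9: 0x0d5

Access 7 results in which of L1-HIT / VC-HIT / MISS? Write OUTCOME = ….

OUTCOME = L1-HIT

#0 0xdf→b13/s1 MISS; vc=[]
#1 0xd4→b13/s1 L1-HIT; vc=[]
#2 0x37→b3/s1 MISS; vc=[13]
#3 0xd3→b13/s1 VC-HIT; vc=[3]
#4 0x95→b9/s1 MISS; vc=[3,13]
#5 0x90→b9/s1 L1-HIT; vc=[3,13]
#6 0xd9→b13/s1 VC-HIT; vc=[3,9]
#7 0xdd→b13/s1 L1-HIT; vc=[3,9]
#8 0xdc→b13/s1 L1-HIT; vc=[3,9]
#9 0xd5→b13/s1 L1-HIT; vc=[3,9]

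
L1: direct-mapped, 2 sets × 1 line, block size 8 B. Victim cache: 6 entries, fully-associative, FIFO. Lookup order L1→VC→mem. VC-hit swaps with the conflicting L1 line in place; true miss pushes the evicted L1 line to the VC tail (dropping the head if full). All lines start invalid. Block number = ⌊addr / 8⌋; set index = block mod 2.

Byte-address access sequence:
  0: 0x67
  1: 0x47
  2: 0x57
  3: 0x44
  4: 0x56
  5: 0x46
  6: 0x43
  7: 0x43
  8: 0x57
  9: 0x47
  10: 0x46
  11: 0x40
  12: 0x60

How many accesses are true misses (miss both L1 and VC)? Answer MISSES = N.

#0 0x67→b12/s0 MISS; vc=[]
#1 0x47→b8/s0 MISS; vc=[12]
#2 0x57→b10/s0 MISS; vc=[12,8]
#3 0x44→b8/s0 VC-HIT; vc=[12,10]
#4 0x56→b10/s0 VC-HIT; vc=[12,8]
#5 0x46→b8/s0 VC-HIT; vc=[12,10]
#6 0x43→b8/s0 L1-HIT; vc=[12,10]
#7 0x43→b8/s0 L1-HIT; vc=[12,10]
#8 0x57→b10/s0 VC-HIT; vc=[12,8]
#9 0x47→b8/s0 VC-HIT; vc=[12,10]
#10 0x46→b8/s0 L1-HIT; vc=[12,10]
#11 0x40→b8/s0 L1-HIT; vc=[12,10]
#12 0x60→b12/s0 VC-HIT; vc=[8,10]

MISSES = 3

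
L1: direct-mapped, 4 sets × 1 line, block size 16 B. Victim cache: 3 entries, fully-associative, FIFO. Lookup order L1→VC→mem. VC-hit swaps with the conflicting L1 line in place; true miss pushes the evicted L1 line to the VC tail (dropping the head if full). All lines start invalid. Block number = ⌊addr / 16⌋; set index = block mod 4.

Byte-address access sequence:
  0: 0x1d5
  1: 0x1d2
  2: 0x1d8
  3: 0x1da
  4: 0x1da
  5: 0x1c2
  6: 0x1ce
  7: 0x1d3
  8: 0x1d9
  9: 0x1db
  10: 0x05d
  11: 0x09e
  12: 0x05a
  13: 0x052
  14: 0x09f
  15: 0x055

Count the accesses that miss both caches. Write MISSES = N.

MISSES = 4

0: 0x1d5 (blk 29, set 1) → MISS  vc=[]
1: 0x1d2 (blk 29, set 1) → L1-HIT  vc=[]
2: 0x1d8 (blk 29, set 1) → L1-HIT  vc=[]
3: 0x1da (blk 29, set 1) → L1-HIT  vc=[]
4: 0x1da (blk 29, set 1) → L1-HIT  vc=[]
5: 0x1c2 (blk 28, set 0) → MISS  vc=[]
6: 0x1ce (blk 28, set 0) → L1-HIT  vc=[]
7: 0x1d3 (blk 29, set 1) → L1-HIT  vc=[]
8: 0x1d9 (blk 29, set 1) → L1-HIT  vc=[]
9: 0x1db (blk 29, set 1) → L1-HIT  vc=[]
10: 0x5d (blk 5, set 1) → MISS  vc=[29]
11: 0x9e (blk 9, set 1) → MISS  vc=[29, 5]
12: 0x5a (blk 5, set 1) → VC-HIT  vc=[29, 9]
13: 0x52 (blk 5, set 1) → L1-HIT  vc=[29, 9]
14: 0x9f (blk 9, set 1) → VC-HIT  vc=[29, 5]
15: 0x55 (blk 5, set 1) → VC-HIT  vc=[29, 9]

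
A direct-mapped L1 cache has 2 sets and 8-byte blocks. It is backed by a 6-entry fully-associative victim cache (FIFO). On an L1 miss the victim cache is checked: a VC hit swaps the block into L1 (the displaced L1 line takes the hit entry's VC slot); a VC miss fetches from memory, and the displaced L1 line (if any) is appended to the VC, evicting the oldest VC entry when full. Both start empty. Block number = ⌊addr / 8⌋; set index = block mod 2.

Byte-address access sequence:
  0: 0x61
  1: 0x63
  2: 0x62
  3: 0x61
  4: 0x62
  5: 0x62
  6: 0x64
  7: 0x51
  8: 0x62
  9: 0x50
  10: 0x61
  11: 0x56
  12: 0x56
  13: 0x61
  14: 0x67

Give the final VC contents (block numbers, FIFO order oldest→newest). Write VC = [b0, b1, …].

0: 0x61 (blk 12, set 0) → MISS  vc=[]
1: 0x63 (blk 12, set 0) → L1-HIT  vc=[]
2: 0x62 (blk 12, set 0) → L1-HIT  vc=[]
3: 0x61 (blk 12, set 0) → L1-HIT  vc=[]
4: 0x62 (blk 12, set 0) → L1-HIT  vc=[]
5: 0x62 (blk 12, set 0) → L1-HIT  vc=[]
6: 0x64 (blk 12, set 0) → L1-HIT  vc=[]
7: 0x51 (blk 10, set 0) → MISS  vc=[12]
8: 0x62 (blk 12, set 0) → VC-HIT  vc=[10]
9: 0x50 (blk 10, set 0) → VC-HIT  vc=[12]
10: 0x61 (blk 12, set 0) → VC-HIT  vc=[10]
11: 0x56 (blk 10, set 0) → VC-HIT  vc=[12]
12: 0x56 (blk 10, set 0) → L1-HIT  vc=[12]
13: 0x61 (blk 12, set 0) → VC-HIT  vc=[10]
14: 0x67 (blk 12, set 0) → L1-HIT  vc=[10]

VC = [10]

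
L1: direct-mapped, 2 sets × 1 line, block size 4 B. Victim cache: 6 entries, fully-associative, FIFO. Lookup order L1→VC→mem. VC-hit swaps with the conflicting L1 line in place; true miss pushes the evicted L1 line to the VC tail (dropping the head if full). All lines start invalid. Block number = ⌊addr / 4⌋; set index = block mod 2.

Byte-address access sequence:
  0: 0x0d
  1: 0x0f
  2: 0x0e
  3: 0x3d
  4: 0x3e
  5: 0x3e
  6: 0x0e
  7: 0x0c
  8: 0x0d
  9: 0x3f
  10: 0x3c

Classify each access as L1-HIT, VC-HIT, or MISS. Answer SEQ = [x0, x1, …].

SEQ = [MISS, L1-HIT, L1-HIT, MISS, L1-HIT, L1-HIT, VC-HIT, L1-HIT, L1-HIT, VC-HIT, L1-HIT]

#0 0xd→b3/s1 MISS; vc=[]
#1 0xf→b3/s1 L1-HIT; vc=[]
#2 0xe→b3/s1 L1-HIT; vc=[]
#3 0x3d→b15/s1 MISS; vc=[3]
#4 0x3e→b15/s1 L1-HIT; vc=[3]
#5 0x3e→b15/s1 L1-HIT; vc=[3]
#6 0xe→b3/s1 VC-HIT; vc=[15]
#7 0xc→b3/s1 L1-HIT; vc=[15]
#8 0xd→b3/s1 L1-HIT; vc=[15]
#9 0x3f→b15/s1 VC-HIT; vc=[3]
#10 0x3c→b15/s1 L1-HIT; vc=[3]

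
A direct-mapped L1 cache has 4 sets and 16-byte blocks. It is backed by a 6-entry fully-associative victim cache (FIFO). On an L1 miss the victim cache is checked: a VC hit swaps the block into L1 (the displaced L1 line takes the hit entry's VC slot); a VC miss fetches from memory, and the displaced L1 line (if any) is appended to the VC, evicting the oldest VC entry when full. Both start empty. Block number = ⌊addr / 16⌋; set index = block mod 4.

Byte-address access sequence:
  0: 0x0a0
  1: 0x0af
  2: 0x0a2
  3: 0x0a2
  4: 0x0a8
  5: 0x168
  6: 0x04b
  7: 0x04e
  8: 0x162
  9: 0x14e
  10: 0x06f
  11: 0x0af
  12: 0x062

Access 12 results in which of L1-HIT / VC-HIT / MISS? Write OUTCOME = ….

OUTCOME = VC-HIT

#0 0xa0→b10/s2 MISS; vc=[]
#1 0xaf→b10/s2 L1-HIT; vc=[]
#2 0xa2→b10/s2 L1-HIT; vc=[]
#3 0xa2→b10/s2 L1-HIT; vc=[]
#4 0xa8→b10/s2 L1-HIT; vc=[]
#5 0x168→b22/s2 MISS; vc=[10]
#6 0x4b→b4/s0 MISS; vc=[10]
#7 0x4e→b4/s0 L1-HIT; vc=[10]
#8 0x162→b22/s2 L1-HIT; vc=[10]
#9 0x14e→b20/s0 MISS; vc=[10,4]
#10 0x6f→b6/s2 MISS; vc=[10,4,22]
#11 0xaf→b10/s2 VC-HIT; vc=[6,4,22]
#12 0x62→b6/s2 VC-HIT; vc=[10,4,22]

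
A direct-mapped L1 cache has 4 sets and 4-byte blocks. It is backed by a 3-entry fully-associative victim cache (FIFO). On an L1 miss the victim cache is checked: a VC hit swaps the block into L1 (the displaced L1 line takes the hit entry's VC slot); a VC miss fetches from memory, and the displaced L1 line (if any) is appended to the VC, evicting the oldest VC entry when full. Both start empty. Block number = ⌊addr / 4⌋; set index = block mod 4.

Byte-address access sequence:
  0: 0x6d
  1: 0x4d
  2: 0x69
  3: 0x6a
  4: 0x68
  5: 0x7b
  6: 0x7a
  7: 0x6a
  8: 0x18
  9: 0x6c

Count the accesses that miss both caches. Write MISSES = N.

MISSES = 5

0: 0x6d (blk 27, set 3) → MISS  vc=[]
1: 0x4d (blk 19, set 3) → MISS  vc=[27]
2: 0x69 (blk 26, set 2) → MISS  vc=[27]
3: 0x6a (blk 26, set 2) → L1-HIT  vc=[27]
4: 0x68 (blk 26, set 2) → L1-HIT  vc=[27]
5: 0x7b (blk 30, set 2) → MISS  vc=[27, 26]
6: 0x7a (blk 30, set 2) → L1-HIT  vc=[27, 26]
7: 0x6a (blk 26, set 2) → VC-HIT  vc=[27, 30]
8: 0x18 (blk 6, set 2) → MISS  vc=[27, 30, 26]
9: 0x6c (blk 27, set 3) → VC-HIT  vc=[19, 30, 26]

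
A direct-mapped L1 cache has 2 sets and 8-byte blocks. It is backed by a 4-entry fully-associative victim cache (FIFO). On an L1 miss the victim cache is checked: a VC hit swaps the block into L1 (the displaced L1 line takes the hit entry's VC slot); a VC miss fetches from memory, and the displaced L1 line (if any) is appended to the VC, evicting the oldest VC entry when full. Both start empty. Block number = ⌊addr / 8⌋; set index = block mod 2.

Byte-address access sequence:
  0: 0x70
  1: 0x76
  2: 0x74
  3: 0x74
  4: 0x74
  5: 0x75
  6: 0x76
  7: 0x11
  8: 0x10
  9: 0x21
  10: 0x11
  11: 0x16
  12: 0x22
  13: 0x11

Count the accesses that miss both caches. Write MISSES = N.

0: 0x70 (blk 14, set 0) → MISS  vc=[]
1: 0x76 (blk 14, set 0) → L1-HIT  vc=[]
2: 0x74 (blk 14, set 0) → L1-HIT  vc=[]
3: 0x74 (blk 14, set 0) → L1-HIT  vc=[]
4: 0x74 (blk 14, set 0) → L1-HIT  vc=[]
5: 0x75 (blk 14, set 0) → L1-HIT  vc=[]
6: 0x76 (blk 14, set 0) → L1-HIT  vc=[]
7: 0x11 (blk 2, set 0) → MISS  vc=[14]
8: 0x10 (blk 2, set 0) → L1-HIT  vc=[14]
9: 0x21 (blk 4, set 0) → MISS  vc=[14, 2]
10: 0x11 (blk 2, set 0) → VC-HIT  vc=[14, 4]
11: 0x16 (blk 2, set 0) → L1-HIT  vc=[14, 4]
12: 0x22 (blk 4, set 0) → VC-HIT  vc=[14, 2]
13: 0x11 (blk 2, set 0) → VC-HIT  vc=[14, 4]

MISSES = 3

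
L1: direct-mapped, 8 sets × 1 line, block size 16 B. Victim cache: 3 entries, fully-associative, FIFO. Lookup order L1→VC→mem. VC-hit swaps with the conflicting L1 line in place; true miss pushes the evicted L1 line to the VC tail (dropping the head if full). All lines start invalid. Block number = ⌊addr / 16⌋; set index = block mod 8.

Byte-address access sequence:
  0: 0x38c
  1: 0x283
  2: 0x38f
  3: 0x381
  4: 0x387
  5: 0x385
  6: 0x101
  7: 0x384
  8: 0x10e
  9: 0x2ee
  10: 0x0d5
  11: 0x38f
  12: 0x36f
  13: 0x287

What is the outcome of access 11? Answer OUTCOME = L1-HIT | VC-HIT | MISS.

  [0] addr=0x38c blk=56 s=0: MISS | VC []
  [1] addr=0x283 blk=40 s=0: MISS | VC [56]
  [2] addr=0x38f blk=56 s=0: VC-HIT | VC [40]
  [3] addr=0x381 blk=56 s=0: L1-HIT | VC [40]
  [4] addr=0x387 blk=56 s=0: L1-HIT | VC [40]
  [5] addr=0x385 blk=56 s=0: L1-HIT | VC [40]
  [6] addr=0x101 blk=16 s=0: MISS | VC [40, 56]
  [7] addr=0x384 blk=56 s=0: VC-HIT | VC [40, 16]
  [8] addr=0x10e blk=16 s=0: VC-HIT | VC [40, 56]
  [9] addr=0x2ee blk=46 s=6: MISS | VC [40, 56]
  [10] addr=0xd5 blk=13 s=5: MISS | VC [40, 56]
  [11] addr=0x38f blk=56 s=0: VC-HIT | VC [40, 16]
  [12] addr=0x36f blk=54 s=6: MISS | VC [40, 16, 46]
  [13] addr=0x287 blk=40 s=0: VC-HIT | VC [56, 16, 46]

OUTCOME = VC-HIT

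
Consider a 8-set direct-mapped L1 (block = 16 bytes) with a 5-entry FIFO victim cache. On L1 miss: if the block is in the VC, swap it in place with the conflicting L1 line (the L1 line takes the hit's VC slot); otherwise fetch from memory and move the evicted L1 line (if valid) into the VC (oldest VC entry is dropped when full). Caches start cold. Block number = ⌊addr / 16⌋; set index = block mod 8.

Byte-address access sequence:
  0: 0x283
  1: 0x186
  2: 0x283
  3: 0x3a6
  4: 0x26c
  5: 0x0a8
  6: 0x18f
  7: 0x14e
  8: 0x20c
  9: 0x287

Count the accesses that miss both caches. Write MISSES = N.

MISSES = 7

0: 0x283 (blk 40, set 0) → MISS  vc=[]
1: 0x186 (blk 24, set 0) → MISS  vc=[40]
2: 0x283 (blk 40, set 0) → VC-HIT  vc=[24]
3: 0x3a6 (blk 58, set 2) → MISS  vc=[24]
4: 0x26c (blk 38, set 6) → MISS  vc=[24]
5: 0xa8 (blk 10, set 2) → MISS  vc=[24, 58]
6: 0x18f (blk 24, set 0) → VC-HIT  vc=[40, 58]
7: 0x14e (blk 20, set 4) → MISS  vc=[40, 58]
8: 0x20c (blk 32, set 0) → MISS  vc=[40, 58, 24]
9: 0x287 (blk 40, set 0) → VC-HIT  vc=[32, 58, 24]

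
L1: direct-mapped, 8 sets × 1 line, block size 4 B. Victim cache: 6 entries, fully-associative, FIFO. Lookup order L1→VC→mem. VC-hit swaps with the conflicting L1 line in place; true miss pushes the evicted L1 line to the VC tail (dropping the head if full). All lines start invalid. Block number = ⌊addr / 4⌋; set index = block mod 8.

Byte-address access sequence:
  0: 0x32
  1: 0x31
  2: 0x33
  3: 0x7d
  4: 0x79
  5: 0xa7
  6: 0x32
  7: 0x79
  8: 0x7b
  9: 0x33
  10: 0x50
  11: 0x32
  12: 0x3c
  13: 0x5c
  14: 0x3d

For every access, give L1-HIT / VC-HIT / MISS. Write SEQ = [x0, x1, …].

#0 0x32→b12/s4 MISS; vc=[]
#1 0x31→b12/s4 L1-HIT; vc=[]
#2 0x33→b12/s4 L1-HIT; vc=[]
#3 0x7d→b31/s7 MISS; vc=[]
#4 0x79→b30/s6 MISS; vc=[]
#5 0xa7→b41/s1 MISS; vc=[]
#6 0x32→b12/s4 L1-HIT; vc=[]
#7 0x79→b30/s6 L1-HIT; vc=[]
#8 0x7b→b30/s6 L1-HIT; vc=[]
#9 0x33→b12/s4 L1-HIT; vc=[]
#10 0x50→b20/s4 MISS; vc=[12]
#11 0x32→b12/s4 VC-HIT; vc=[20]
#12 0x3c→b15/s7 MISS; vc=[20,31]
#13 0x5c→b23/s7 MISS; vc=[20,31,15]
#14 0x3d→b15/s7 VC-HIT; vc=[20,31,23]

SEQ = [MISS, L1-HIT, L1-HIT, MISS, MISS, MISS, L1-HIT, L1-HIT, L1-HIT, L1-HIT, MISS, VC-HIT, MISS, MISS, VC-HIT]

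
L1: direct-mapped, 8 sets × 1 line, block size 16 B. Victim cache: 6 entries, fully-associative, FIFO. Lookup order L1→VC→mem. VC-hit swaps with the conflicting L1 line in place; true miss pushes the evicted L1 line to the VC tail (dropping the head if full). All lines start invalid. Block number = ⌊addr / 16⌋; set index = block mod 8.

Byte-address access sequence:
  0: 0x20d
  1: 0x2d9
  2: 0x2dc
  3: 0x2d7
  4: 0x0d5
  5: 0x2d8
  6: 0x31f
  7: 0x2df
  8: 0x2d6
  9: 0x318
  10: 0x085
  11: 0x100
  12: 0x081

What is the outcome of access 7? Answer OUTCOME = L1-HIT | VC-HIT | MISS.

0: 0x20d (blk 32, set 0) → MISS  vc=[]
1: 0x2d9 (blk 45, set 5) → MISS  vc=[]
2: 0x2dc (blk 45, set 5) → L1-HIT  vc=[]
3: 0x2d7 (blk 45, set 5) → L1-HIT  vc=[]
4: 0xd5 (blk 13, set 5) → MISS  vc=[45]
5: 0x2d8 (blk 45, set 5) → VC-HIT  vc=[13]
6: 0x31f (blk 49, set 1) → MISS  vc=[13]
7: 0x2df (blk 45, set 5) → L1-HIT  vc=[13]
8: 0x2d6 (blk 45, set 5) → L1-HIT  vc=[13]
9: 0x318 (blk 49, set 1) → L1-HIT  vc=[13]
10: 0x85 (blk 8, set 0) → MISS  vc=[13, 32]
11: 0x100 (blk 16, set 0) → MISS  vc=[13, 32, 8]
12: 0x81 (blk 8, set 0) → VC-HIT  vc=[13, 32, 16]

OUTCOME = L1-HIT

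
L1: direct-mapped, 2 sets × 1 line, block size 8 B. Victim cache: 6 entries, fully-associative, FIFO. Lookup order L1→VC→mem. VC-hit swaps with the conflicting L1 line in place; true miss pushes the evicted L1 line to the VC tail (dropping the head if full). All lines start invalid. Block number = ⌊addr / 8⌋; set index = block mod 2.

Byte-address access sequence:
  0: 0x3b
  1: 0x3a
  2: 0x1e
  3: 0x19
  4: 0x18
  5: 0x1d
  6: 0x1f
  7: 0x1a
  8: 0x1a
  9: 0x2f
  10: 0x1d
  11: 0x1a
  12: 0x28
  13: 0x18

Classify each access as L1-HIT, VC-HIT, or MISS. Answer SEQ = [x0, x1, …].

#0 0x3b→b7/s1 MISS; vc=[]
#1 0x3a→b7/s1 L1-HIT; vc=[]
#2 0x1e→b3/s1 MISS; vc=[7]
#3 0x19→b3/s1 L1-HIT; vc=[7]
#4 0x18→b3/s1 L1-HIT; vc=[7]
#5 0x1d→b3/s1 L1-HIT; vc=[7]
#6 0x1f→b3/s1 L1-HIT; vc=[7]
#7 0x1a→b3/s1 L1-HIT; vc=[7]
#8 0x1a→b3/s1 L1-HIT; vc=[7]
#9 0x2f→b5/s1 MISS; vc=[7,3]
#10 0x1d→b3/s1 VC-HIT; vc=[7,5]
#11 0x1a→b3/s1 L1-HIT; vc=[7,5]
#12 0x28→b5/s1 VC-HIT; vc=[7,3]
#13 0x18→b3/s1 VC-HIT; vc=[7,5]

SEQ = [MISS, L1-HIT, MISS, L1-HIT, L1-HIT, L1-HIT, L1-HIT, L1-HIT, L1-HIT, MISS, VC-HIT, L1-HIT, VC-HIT, VC-HIT]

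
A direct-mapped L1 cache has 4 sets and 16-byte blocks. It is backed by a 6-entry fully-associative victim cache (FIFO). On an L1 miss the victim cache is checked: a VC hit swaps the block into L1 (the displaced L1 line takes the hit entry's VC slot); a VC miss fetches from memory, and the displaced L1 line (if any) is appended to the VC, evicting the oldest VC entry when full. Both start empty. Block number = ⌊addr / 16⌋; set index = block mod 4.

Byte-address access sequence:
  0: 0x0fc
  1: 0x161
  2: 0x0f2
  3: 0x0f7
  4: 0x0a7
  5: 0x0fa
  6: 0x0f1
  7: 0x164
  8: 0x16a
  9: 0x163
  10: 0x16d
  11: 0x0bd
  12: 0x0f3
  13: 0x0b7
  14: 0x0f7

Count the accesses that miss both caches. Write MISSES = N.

#0 0xfc→b15/s3 MISS; vc=[]
#1 0x161→b22/s2 MISS; vc=[]
#2 0xf2→b15/s3 L1-HIT; vc=[]
#3 0xf7→b15/s3 L1-HIT; vc=[]
#4 0xa7→b10/s2 MISS; vc=[22]
#5 0xfa→b15/s3 L1-HIT; vc=[22]
#6 0xf1→b15/s3 L1-HIT; vc=[22]
#7 0x164→b22/s2 VC-HIT; vc=[10]
#8 0x16a→b22/s2 L1-HIT; vc=[10]
#9 0x163→b22/s2 L1-HIT; vc=[10]
#10 0x16d→b22/s2 L1-HIT; vc=[10]
#11 0xbd→b11/s3 MISS; vc=[10,15]
#12 0xf3→b15/s3 VC-HIT; vc=[10,11]
#13 0xb7→b11/s3 VC-HIT; vc=[10,15]
#14 0xf7→b15/s3 VC-HIT; vc=[10,11]

MISSES = 4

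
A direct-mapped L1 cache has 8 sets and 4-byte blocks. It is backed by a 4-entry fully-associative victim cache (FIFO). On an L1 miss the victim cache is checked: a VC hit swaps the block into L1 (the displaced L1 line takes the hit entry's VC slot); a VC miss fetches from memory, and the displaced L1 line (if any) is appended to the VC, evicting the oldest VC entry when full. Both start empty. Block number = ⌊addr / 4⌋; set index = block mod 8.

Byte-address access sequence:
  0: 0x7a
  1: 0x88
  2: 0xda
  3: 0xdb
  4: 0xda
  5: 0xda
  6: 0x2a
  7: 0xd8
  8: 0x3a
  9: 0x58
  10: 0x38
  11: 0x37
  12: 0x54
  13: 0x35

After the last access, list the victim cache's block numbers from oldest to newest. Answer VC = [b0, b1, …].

  [0] addr=0x7a blk=30 s=6: MISS | VC []
  [1] addr=0x88 blk=34 s=2: MISS | VC []
  [2] addr=0xda blk=54 s=6: MISS | VC [30]
  [3] addr=0xdb blk=54 s=6: L1-HIT | VC [30]
  [4] addr=0xda blk=54 s=6: L1-HIT | VC [30]
  [5] addr=0xda blk=54 s=6: L1-HIT | VC [30]
  [6] addr=0x2a blk=10 s=2: MISS | VC [30, 34]
  [7] addr=0xd8 blk=54 s=6: L1-HIT | VC [30, 34]
  [8] addr=0x3a blk=14 s=6: MISS | VC [30, 34, 54]
  [9] addr=0x58 blk=22 s=6: MISS | VC [30, 34, 54, 14]
  [10] addr=0x38 blk=14 s=6: VC-HIT | VC [30, 34, 54, 22]
  [11] addr=0x37 blk=13 s=5: MISS | VC [30, 34, 54, 22]
  [12] addr=0x54 blk=21 s=5: MISS | VC [34, 54, 22, 13]
  [13] addr=0x35 blk=13 s=5: VC-HIT | VC [34, 54, 22, 21]

VC = [34, 54, 22, 21]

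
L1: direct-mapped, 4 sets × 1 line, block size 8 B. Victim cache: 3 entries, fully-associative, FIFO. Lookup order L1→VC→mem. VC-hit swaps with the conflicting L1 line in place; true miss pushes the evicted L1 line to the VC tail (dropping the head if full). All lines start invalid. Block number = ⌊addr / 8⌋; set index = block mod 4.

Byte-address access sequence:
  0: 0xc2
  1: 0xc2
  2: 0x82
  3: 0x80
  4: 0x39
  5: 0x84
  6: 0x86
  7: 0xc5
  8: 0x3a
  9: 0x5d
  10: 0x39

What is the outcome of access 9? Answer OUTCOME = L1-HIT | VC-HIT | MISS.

0: 0xc2 (blk 24, set 0) → MISS  vc=[]
1: 0xc2 (blk 24, set 0) → L1-HIT  vc=[]
2: 0x82 (blk 16, set 0) → MISS  vc=[24]
3: 0x80 (blk 16, set 0) → L1-HIT  vc=[24]
4: 0x39 (blk 7, set 3) → MISS  vc=[24]
5: 0x84 (blk 16, set 0) → L1-HIT  vc=[24]
6: 0x86 (blk 16, set 0) → L1-HIT  vc=[24]
7: 0xc5 (blk 24, set 0) → VC-HIT  vc=[16]
8: 0x3a (blk 7, set 3) → L1-HIT  vc=[16]
9: 0x5d (blk 11, set 3) → MISS  vc=[16, 7]
10: 0x39 (blk 7, set 3) → VC-HIT  vc=[16, 11]

OUTCOME = MISS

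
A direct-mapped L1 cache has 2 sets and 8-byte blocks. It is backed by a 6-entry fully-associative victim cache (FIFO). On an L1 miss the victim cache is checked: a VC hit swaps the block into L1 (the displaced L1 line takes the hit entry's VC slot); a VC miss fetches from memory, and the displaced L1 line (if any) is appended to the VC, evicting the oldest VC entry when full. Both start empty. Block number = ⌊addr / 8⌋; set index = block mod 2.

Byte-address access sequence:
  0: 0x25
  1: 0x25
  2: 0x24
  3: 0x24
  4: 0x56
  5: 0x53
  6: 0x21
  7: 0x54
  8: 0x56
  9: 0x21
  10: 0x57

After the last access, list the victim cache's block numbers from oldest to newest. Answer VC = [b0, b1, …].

  [0] addr=0x25 blk=4 s=0: MISS | VC []
  [1] addr=0x25 blk=4 s=0: L1-HIT | VC []
  [2] addr=0x24 blk=4 s=0: L1-HIT | VC []
  [3] addr=0x24 blk=4 s=0: L1-HIT | VC []
  [4] addr=0x56 blk=10 s=0: MISS | VC [4]
  [5] addr=0x53 blk=10 s=0: L1-HIT | VC [4]
  [6] addr=0x21 blk=4 s=0: VC-HIT | VC [10]
  [7] addr=0x54 blk=10 s=0: VC-HIT | VC [4]
  [8] addr=0x56 blk=10 s=0: L1-HIT | VC [4]
  [9] addr=0x21 blk=4 s=0: VC-HIT | VC [10]
  [10] addr=0x57 blk=10 s=0: VC-HIT | VC [4]

VC = [4]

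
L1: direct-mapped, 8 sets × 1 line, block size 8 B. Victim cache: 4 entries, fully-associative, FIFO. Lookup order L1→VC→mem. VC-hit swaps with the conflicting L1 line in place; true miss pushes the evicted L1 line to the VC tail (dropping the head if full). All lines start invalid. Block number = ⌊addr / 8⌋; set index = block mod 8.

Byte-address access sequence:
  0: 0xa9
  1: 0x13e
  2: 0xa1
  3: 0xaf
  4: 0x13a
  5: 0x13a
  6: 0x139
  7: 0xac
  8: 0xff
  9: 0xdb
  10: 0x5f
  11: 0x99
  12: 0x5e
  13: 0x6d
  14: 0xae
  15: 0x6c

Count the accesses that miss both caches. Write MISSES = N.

#0 0xa9→b21/s5 MISS; vc=[]
#1 0x13e→b39/s7 MISS; vc=[]
#2 0xa1→b20/s4 MISS; vc=[]
#3 0xaf→b21/s5 L1-HIT; vc=[]
#4 0x13a→b39/s7 L1-HIT; vc=[]
#5 0x13a→b39/s7 L1-HIT; vc=[]
#6 0x139→b39/s7 L1-HIT; vc=[]
#7 0xac→b21/s5 L1-HIT; vc=[]
#8 0xff→b31/s7 MISS; vc=[39]
#9 0xdb→b27/s3 MISS; vc=[39]
#10 0x5f→b11/s3 MISS; vc=[39,27]
#11 0x99→b19/s3 MISS; vc=[39,27,11]
#12 0x5e→b11/s3 VC-HIT; vc=[39,27,19]
#13 0x6d→b13/s5 MISS; vc=[39,27,19,21]
#14 0xae→b21/s5 VC-HIT; vc=[39,27,19,13]
#15 0x6c→b13/s5 VC-HIT; vc=[39,27,19,21]

MISSES = 8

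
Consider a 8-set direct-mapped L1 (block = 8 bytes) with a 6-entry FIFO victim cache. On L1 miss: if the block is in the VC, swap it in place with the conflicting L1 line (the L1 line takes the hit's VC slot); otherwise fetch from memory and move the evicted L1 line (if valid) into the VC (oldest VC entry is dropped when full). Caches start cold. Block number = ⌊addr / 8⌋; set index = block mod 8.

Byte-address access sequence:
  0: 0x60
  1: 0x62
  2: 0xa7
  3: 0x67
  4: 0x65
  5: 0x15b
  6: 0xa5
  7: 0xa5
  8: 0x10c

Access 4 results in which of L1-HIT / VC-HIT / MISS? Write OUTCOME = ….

0: 0x60 (blk 12, set 4) → MISS  vc=[]
1: 0x62 (blk 12, set 4) → L1-HIT  vc=[]
2: 0xa7 (blk 20, set 4) → MISS  vc=[12]
3: 0x67 (blk 12, set 4) → VC-HIT  vc=[20]
4: 0x65 (blk 12, set 4) → L1-HIT  vc=[20]
5: 0x15b (blk 43, set 3) → MISS  vc=[20]
6: 0xa5 (blk 20, set 4) → VC-HIT  vc=[12]
7: 0xa5 (blk 20, set 4) → L1-HIT  vc=[12]
8: 0x10c (blk 33, set 1) → MISS  vc=[12]

OUTCOME = L1-HIT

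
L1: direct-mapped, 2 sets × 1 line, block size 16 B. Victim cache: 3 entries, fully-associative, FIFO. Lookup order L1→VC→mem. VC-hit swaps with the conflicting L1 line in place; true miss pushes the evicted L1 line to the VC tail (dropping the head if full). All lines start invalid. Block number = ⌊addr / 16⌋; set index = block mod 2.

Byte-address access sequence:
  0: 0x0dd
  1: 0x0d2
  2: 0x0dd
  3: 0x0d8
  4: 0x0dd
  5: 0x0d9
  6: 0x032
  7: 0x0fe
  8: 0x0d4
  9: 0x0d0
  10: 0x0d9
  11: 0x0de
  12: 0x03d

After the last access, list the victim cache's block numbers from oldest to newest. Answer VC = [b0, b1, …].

0: 0xdd (blk 13, set 1) → MISS  vc=[]
1: 0xd2 (blk 13, set 1) → L1-HIT  vc=[]
2: 0xdd (blk 13, set 1) → L1-HIT  vc=[]
3: 0xd8 (blk 13, set 1) → L1-HIT  vc=[]
4: 0xdd (blk 13, set 1) → L1-HIT  vc=[]
5: 0xd9 (blk 13, set 1) → L1-HIT  vc=[]
6: 0x32 (blk 3, set 1) → MISS  vc=[13]
7: 0xfe (blk 15, set 1) → MISS  vc=[13, 3]
8: 0xd4 (blk 13, set 1) → VC-HIT  vc=[15, 3]
9: 0xd0 (blk 13, set 1) → L1-HIT  vc=[15, 3]
10: 0xd9 (blk 13, set 1) → L1-HIT  vc=[15, 3]
11: 0xde (blk 13, set 1) → L1-HIT  vc=[15, 3]
12: 0x3d (blk 3, set 1) → VC-HIT  vc=[15, 13]

VC = [15, 13]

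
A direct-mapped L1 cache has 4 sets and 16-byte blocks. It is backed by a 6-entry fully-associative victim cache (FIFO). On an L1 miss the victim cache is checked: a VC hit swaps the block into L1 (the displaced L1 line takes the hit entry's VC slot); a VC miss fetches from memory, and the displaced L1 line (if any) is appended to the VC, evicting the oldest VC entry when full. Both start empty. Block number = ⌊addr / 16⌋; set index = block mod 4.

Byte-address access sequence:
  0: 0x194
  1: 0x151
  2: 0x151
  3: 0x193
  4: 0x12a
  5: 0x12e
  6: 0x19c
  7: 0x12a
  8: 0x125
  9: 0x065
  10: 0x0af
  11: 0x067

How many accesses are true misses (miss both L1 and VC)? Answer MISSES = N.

  [0] addr=0x194 blk=25 s=1: MISS | VC []
  [1] addr=0x151 blk=21 s=1: MISS | VC [25]
  [2] addr=0x151 blk=21 s=1: L1-HIT | VC [25]
  [3] addr=0x193 blk=25 s=1: VC-HIT | VC [21]
  [4] addr=0x12a blk=18 s=2: MISS | VC [21]
  [5] addr=0x12e blk=18 s=2: L1-HIT | VC [21]
  [6] addr=0x19c blk=25 s=1: L1-HIT | VC [21]
  [7] addr=0x12a blk=18 s=2: L1-HIT | VC [21]
  [8] addr=0x125 blk=18 s=2: L1-HIT | VC [21]
  [9] addr=0x65 blk=6 s=2: MISS | VC [21, 18]
  [10] addr=0xaf blk=10 s=2: MISS | VC [21, 18, 6]
  [11] addr=0x67 blk=6 s=2: VC-HIT | VC [21, 18, 10]

MISSES = 5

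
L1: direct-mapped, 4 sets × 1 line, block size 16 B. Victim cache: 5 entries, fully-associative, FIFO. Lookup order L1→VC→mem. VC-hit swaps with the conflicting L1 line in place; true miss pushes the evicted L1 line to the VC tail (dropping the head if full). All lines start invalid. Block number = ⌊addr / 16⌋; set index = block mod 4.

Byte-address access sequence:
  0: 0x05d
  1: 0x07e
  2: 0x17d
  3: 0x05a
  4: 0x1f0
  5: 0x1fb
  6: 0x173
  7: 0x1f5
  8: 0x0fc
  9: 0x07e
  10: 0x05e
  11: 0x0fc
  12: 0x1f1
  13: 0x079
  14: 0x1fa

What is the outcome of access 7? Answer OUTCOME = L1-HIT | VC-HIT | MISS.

OUTCOME = VC-HIT

  [0] addr=0x5d blk=5 s=1: MISS | VC []
  [1] addr=0x7e blk=7 s=3: MISS | VC []
  [2] addr=0x17d blk=23 s=3: MISS | VC [7]
  [3] addr=0x5a blk=5 s=1: L1-HIT | VC [7]
  [4] addr=0x1f0 blk=31 s=3: MISS | VC [7, 23]
  [5] addr=0x1fb blk=31 s=3: L1-HIT | VC [7, 23]
  [6] addr=0x173 blk=23 s=3: VC-HIT | VC [7, 31]
  [7] addr=0x1f5 blk=31 s=3: VC-HIT | VC [7, 23]
  [8] addr=0xfc blk=15 s=3: MISS | VC [7, 23, 31]
  [9] addr=0x7e blk=7 s=3: VC-HIT | VC [15, 23, 31]
  [10] addr=0x5e blk=5 s=1: L1-HIT | VC [15, 23, 31]
  [11] addr=0xfc blk=15 s=3: VC-HIT | VC [7, 23, 31]
  [12] addr=0x1f1 blk=31 s=3: VC-HIT | VC [7, 23, 15]
  [13] addr=0x79 blk=7 s=3: VC-HIT | VC [31, 23, 15]
  [14] addr=0x1fa blk=31 s=3: VC-HIT | VC [7, 23, 15]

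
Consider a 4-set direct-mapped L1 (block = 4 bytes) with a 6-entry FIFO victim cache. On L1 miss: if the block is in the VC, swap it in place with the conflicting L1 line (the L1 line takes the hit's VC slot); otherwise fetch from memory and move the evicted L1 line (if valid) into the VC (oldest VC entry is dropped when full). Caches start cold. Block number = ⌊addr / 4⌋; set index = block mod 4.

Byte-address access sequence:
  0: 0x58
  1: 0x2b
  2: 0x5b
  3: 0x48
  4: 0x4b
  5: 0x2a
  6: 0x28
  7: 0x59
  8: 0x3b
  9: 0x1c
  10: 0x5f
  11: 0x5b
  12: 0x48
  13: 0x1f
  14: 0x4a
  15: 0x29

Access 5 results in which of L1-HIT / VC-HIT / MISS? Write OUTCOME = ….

0: 0x58 (blk 22, set 2) → MISS  vc=[]
1: 0x2b (blk 10, set 2) → MISS  vc=[22]
2: 0x5b (blk 22, set 2) → VC-HIT  vc=[10]
3: 0x48 (blk 18, set 2) → MISS  vc=[10, 22]
4: 0x4b (blk 18, set 2) → L1-HIT  vc=[10, 22]
5: 0x2a (blk 10, set 2) → VC-HIT  vc=[18, 22]
6: 0x28 (blk 10, set 2) → L1-HIT  vc=[18, 22]
7: 0x59 (blk 22, set 2) → VC-HIT  vc=[18, 10]
8: 0x3b (blk 14, set 2) → MISS  vc=[18, 10, 22]
9: 0x1c (blk 7, set 3) → MISS  vc=[18, 10, 22]
10: 0x5f (blk 23, set 3) → MISS  vc=[18, 10, 22, 7]
11: 0x5b (blk 22, set 2) → VC-HIT  vc=[18, 10, 14, 7]
12: 0x48 (blk 18, set 2) → VC-HIT  vc=[22, 10, 14, 7]
13: 0x1f (blk 7, set 3) → VC-HIT  vc=[22, 10, 14, 23]
14: 0x4a (blk 18, set 2) → L1-HIT  vc=[22, 10, 14, 23]
15: 0x29 (blk 10, set 2) → VC-HIT  vc=[22, 18, 14, 23]

OUTCOME = VC-HIT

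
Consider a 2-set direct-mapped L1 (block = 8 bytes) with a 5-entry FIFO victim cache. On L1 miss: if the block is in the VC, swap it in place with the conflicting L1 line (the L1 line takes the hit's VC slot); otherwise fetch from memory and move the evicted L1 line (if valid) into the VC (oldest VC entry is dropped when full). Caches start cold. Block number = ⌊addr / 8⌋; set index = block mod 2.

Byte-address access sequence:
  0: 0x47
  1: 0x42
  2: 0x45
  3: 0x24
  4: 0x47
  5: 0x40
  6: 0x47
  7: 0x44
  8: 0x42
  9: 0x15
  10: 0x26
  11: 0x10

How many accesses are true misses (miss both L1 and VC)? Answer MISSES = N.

MISSES = 3

#0 0x47→b8/s0 MISS; vc=[]
#1 0x42→b8/s0 L1-HIT; vc=[]
#2 0x45→b8/s0 L1-HIT; vc=[]
#3 0x24→b4/s0 MISS; vc=[8]
#4 0x47→b8/s0 VC-HIT; vc=[4]
#5 0x40→b8/s0 L1-HIT; vc=[4]
#6 0x47→b8/s0 L1-HIT; vc=[4]
#7 0x44→b8/s0 L1-HIT; vc=[4]
#8 0x42→b8/s0 L1-HIT; vc=[4]
#9 0x15→b2/s0 MISS; vc=[4,8]
#10 0x26→b4/s0 VC-HIT; vc=[2,8]
#11 0x10→b2/s0 VC-HIT; vc=[4,8]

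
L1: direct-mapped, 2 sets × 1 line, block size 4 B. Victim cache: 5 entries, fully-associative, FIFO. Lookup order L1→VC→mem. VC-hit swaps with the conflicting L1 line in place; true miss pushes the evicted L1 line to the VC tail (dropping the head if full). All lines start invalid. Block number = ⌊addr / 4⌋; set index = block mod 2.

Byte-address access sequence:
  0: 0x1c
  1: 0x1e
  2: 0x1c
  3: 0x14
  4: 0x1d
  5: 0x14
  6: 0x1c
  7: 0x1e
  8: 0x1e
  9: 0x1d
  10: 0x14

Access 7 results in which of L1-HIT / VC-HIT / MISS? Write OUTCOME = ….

OUTCOME = L1-HIT

  [0] addr=0x1c blk=7 s=1: MISS | VC []
  [1] addr=0x1e blk=7 s=1: L1-HIT | VC []
  [2] addr=0x1c blk=7 s=1: L1-HIT | VC []
  [3] addr=0x14 blk=5 s=1: MISS | VC [7]
  [4] addr=0x1d blk=7 s=1: VC-HIT | VC [5]
  [5] addr=0x14 blk=5 s=1: VC-HIT | VC [7]
  [6] addr=0x1c blk=7 s=1: VC-HIT | VC [5]
  [7] addr=0x1e blk=7 s=1: L1-HIT | VC [5]
  [8] addr=0x1e blk=7 s=1: L1-HIT | VC [5]
  [9] addr=0x1d blk=7 s=1: L1-HIT | VC [5]
  [10] addr=0x14 blk=5 s=1: VC-HIT | VC [7]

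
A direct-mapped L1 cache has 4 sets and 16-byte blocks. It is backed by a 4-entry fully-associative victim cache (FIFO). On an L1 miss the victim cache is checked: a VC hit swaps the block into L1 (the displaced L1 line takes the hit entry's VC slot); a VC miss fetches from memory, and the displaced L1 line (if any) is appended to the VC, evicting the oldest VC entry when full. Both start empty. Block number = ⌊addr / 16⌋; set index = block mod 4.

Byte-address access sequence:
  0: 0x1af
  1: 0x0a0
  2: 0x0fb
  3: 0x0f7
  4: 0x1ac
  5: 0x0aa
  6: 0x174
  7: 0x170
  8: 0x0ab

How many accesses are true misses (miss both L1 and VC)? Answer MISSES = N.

MISSES = 4

0: 0x1af (blk 26, set 2) → MISS  vc=[]
1: 0xa0 (blk 10, set 2) → MISS  vc=[26]
2: 0xfb (blk 15, set 3) → MISS  vc=[26]
3: 0xf7 (blk 15, set 3) → L1-HIT  vc=[26]
4: 0x1ac (blk 26, set 2) → VC-HIT  vc=[10]
5: 0xaa (blk 10, set 2) → VC-HIT  vc=[26]
6: 0x174 (blk 23, set 3) → MISS  vc=[26, 15]
7: 0x170 (blk 23, set 3) → L1-HIT  vc=[26, 15]
8: 0xab (blk 10, set 2) → L1-HIT  vc=[26, 15]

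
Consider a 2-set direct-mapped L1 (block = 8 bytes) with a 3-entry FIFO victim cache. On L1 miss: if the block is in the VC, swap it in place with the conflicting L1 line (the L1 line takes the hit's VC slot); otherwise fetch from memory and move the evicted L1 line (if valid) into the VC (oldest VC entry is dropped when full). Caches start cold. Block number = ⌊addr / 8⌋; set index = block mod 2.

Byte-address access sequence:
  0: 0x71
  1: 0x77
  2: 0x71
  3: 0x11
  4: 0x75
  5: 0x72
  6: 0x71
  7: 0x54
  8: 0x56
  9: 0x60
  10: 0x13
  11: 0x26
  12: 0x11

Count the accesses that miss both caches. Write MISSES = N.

  [0] addr=0x71 blk=14 s=0: MISS | VC []
  [1] addr=0x77 blk=14 s=0: L1-HIT | VC []
  [2] addr=0x71 blk=14 s=0: L1-HIT | VC []
  [3] addr=0x11 blk=2 s=0: MISS | VC [14]
  [4] addr=0x75 blk=14 s=0: VC-HIT | VC [2]
  [5] addr=0x72 blk=14 s=0: L1-HIT | VC [2]
  [6] addr=0x71 blk=14 s=0: L1-HIT | VC [2]
  [7] addr=0x54 blk=10 s=0: MISS | VC [2, 14]
  [8] addr=0x56 blk=10 s=0: L1-HIT | VC [2, 14]
  [9] addr=0x60 blk=12 s=0: MISS | VC [2, 14, 10]
  [10] addr=0x13 blk=2 s=0: VC-HIT | VC [12, 14, 10]
  [11] addr=0x26 blk=4 s=0: MISS | VC [14, 10, 2]
  [12] addr=0x11 blk=2 s=0: VC-HIT | VC [14, 10, 4]

MISSES = 5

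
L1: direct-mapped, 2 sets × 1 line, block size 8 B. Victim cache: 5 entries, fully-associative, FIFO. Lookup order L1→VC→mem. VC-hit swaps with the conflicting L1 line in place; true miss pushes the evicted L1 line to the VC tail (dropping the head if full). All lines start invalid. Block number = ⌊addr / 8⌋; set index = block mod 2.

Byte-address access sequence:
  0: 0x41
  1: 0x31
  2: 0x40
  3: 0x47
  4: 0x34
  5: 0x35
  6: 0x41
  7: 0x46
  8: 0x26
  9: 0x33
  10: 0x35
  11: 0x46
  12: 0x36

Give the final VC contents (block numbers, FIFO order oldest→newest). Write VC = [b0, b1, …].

#0 0x41→b8/s0 MISS; vc=[]
#1 0x31→b6/s0 MISS; vc=[8]
#2 0x40→b8/s0 VC-HIT; vc=[6]
#3 0x47→b8/s0 L1-HIT; vc=[6]
#4 0x34→b6/s0 VC-HIT; vc=[8]
#5 0x35→b6/s0 L1-HIT; vc=[8]
#6 0x41→b8/s0 VC-HIT; vc=[6]
#7 0x46→b8/s0 L1-HIT; vc=[6]
#8 0x26→b4/s0 MISS; vc=[6,8]
#9 0x33→b6/s0 VC-HIT; vc=[4,8]
#10 0x35→b6/s0 L1-HIT; vc=[4,8]
#11 0x46→b8/s0 VC-HIT; vc=[4,6]
#12 0x36→b6/s0 VC-HIT; vc=[4,8]

VC = [4, 8]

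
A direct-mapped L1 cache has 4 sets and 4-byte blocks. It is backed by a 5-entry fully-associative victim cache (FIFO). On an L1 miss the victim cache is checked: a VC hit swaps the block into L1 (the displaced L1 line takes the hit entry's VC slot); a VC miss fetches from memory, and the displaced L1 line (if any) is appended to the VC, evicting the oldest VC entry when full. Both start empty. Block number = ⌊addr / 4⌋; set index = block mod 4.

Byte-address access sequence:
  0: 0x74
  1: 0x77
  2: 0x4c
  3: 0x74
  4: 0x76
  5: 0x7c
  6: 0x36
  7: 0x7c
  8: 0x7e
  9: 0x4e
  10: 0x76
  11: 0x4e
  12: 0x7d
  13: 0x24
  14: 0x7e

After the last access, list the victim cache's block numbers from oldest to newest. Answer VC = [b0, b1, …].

VC = [19, 13, 29]

  [0] addr=0x74 blk=29 s=1: MISS | VC []
  [1] addr=0x77 blk=29 s=1: L1-HIT | VC []
  [2] addr=0x4c blk=19 s=3: MISS | VC []
  [3] addr=0x74 blk=29 s=1: L1-HIT | VC []
  [4] addr=0x76 blk=29 s=1: L1-HIT | VC []
  [5] addr=0x7c blk=31 s=3: MISS | VC [19]
  [6] addr=0x36 blk=13 s=1: MISS | VC [19, 29]
  [7] addr=0x7c blk=31 s=3: L1-HIT | VC [19, 29]
  [8] addr=0x7e blk=31 s=3: L1-HIT | VC [19, 29]
  [9] addr=0x4e blk=19 s=3: VC-HIT | VC [31, 29]
  [10] addr=0x76 blk=29 s=1: VC-HIT | VC [31, 13]
  [11] addr=0x4e blk=19 s=3: L1-HIT | VC [31, 13]
  [12] addr=0x7d blk=31 s=3: VC-HIT | VC [19, 13]
  [13] addr=0x24 blk=9 s=1: MISS | VC [19, 13, 29]
  [14] addr=0x7e blk=31 s=3: L1-HIT | VC [19, 13, 29]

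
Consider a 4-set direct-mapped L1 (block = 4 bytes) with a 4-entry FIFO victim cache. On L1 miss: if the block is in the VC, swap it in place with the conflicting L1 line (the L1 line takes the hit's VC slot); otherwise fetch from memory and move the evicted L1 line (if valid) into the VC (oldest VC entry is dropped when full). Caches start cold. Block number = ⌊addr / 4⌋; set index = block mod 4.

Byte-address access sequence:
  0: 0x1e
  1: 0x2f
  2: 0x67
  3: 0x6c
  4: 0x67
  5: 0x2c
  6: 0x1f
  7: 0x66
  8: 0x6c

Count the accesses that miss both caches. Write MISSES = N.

  [0] addr=0x1e blk=7 s=3: MISS | VC []
  [1] addr=0x2f blk=11 s=3: MISS | VC [7]
  [2] addr=0x67 blk=25 s=1: MISS | VC [7]
  [3] addr=0x6c blk=27 s=3: MISS | VC [7, 11]
  [4] addr=0x67 blk=25 s=1: L1-HIT | VC [7, 11]
  [5] addr=0x2c blk=11 s=3: VC-HIT | VC [7, 27]
  [6] addr=0x1f blk=7 s=3: VC-HIT | VC [11, 27]
  [7] addr=0x66 blk=25 s=1: L1-HIT | VC [11, 27]
  [8] addr=0x6c blk=27 s=3: VC-HIT | VC [11, 7]

MISSES = 4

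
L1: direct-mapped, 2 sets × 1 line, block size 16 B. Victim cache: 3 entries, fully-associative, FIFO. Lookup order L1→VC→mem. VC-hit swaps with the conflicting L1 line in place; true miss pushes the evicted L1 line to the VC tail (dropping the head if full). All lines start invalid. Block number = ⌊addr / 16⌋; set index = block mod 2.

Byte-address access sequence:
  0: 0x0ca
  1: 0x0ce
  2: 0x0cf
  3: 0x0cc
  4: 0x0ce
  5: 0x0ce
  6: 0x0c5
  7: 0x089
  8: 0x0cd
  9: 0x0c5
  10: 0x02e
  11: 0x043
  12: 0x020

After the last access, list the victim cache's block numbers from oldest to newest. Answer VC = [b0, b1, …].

VC = [8, 12, 4]

0: 0xca (blk 12, set 0) → MISS  vc=[]
1: 0xce (blk 12, set 0) → L1-HIT  vc=[]
2: 0xcf (blk 12, set 0) → L1-HIT  vc=[]
3: 0xcc (blk 12, set 0) → L1-HIT  vc=[]
4: 0xce (blk 12, set 0) → L1-HIT  vc=[]
5: 0xce (blk 12, set 0) → L1-HIT  vc=[]
6: 0xc5 (blk 12, set 0) → L1-HIT  vc=[]
7: 0x89 (blk 8, set 0) → MISS  vc=[12]
8: 0xcd (blk 12, set 0) → VC-HIT  vc=[8]
9: 0xc5 (blk 12, set 0) → L1-HIT  vc=[8]
10: 0x2e (blk 2, set 0) → MISS  vc=[8, 12]
11: 0x43 (blk 4, set 0) → MISS  vc=[8, 12, 2]
12: 0x20 (blk 2, set 0) → VC-HIT  vc=[8, 12, 4]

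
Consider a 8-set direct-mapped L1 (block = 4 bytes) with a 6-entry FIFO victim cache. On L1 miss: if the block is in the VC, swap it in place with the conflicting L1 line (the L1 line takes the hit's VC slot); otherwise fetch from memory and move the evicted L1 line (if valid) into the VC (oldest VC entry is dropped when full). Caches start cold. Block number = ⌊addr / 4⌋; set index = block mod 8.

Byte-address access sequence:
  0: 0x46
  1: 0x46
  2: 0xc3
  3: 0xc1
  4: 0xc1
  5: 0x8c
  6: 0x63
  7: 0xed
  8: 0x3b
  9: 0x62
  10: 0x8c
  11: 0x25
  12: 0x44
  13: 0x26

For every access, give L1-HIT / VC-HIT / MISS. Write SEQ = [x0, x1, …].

SEQ = [MISS, L1-HIT, MISS, L1-HIT, L1-HIT, MISS, MISS, MISS, MISS, L1-HIT, VC-HIT, MISS, VC-HIT, VC-HIT]

#0 0x46→b17/s1 MISS; vc=[]
#1 0x46→b17/s1 L1-HIT; vc=[]
#2 0xc3→b48/s0 MISS; vc=[]
#3 0xc1→b48/s0 L1-HIT; vc=[]
#4 0xc1→b48/s0 L1-HIT; vc=[]
#5 0x8c→b35/s3 MISS; vc=[]
#6 0x63→b24/s0 MISS; vc=[48]
#7 0xed→b59/s3 MISS; vc=[48,35]
#8 0x3b→b14/s6 MISS; vc=[48,35]
#9 0x62→b24/s0 L1-HIT; vc=[48,35]
#10 0x8c→b35/s3 VC-HIT; vc=[48,59]
#11 0x25→b9/s1 MISS; vc=[48,59,17]
#12 0x44→b17/s1 VC-HIT; vc=[48,59,9]
#13 0x26→b9/s1 VC-HIT; vc=[48,59,17]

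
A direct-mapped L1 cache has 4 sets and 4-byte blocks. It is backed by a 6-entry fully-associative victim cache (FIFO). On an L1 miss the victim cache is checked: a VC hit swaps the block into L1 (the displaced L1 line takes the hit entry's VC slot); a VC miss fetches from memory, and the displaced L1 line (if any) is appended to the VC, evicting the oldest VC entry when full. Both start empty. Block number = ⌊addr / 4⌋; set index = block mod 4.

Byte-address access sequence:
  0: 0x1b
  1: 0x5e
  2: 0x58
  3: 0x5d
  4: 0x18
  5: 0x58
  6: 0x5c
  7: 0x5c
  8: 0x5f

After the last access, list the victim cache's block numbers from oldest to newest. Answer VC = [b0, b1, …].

  [0] addr=0x1b blk=6 s=2: MISS | VC []
  [1] addr=0x5e blk=23 s=3: MISS | VC []
  [2] addr=0x58 blk=22 s=2: MISS | VC [6]
  [3] addr=0x5d blk=23 s=3: L1-HIT | VC [6]
  [4] addr=0x18 blk=6 s=2: VC-HIT | VC [22]
  [5] addr=0x58 blk=22 s=2: VC-HIT | VC [6]
  [6] addr=0x5c blk=23 s=3: L1-HIT | VC [6]
  [7] addr=0x5c blk=23 s=3: L1-HIT | VC [6]
  [8] addr=0x5f blk=23 s=3: L1-HIT | VC [6]

VC = [6]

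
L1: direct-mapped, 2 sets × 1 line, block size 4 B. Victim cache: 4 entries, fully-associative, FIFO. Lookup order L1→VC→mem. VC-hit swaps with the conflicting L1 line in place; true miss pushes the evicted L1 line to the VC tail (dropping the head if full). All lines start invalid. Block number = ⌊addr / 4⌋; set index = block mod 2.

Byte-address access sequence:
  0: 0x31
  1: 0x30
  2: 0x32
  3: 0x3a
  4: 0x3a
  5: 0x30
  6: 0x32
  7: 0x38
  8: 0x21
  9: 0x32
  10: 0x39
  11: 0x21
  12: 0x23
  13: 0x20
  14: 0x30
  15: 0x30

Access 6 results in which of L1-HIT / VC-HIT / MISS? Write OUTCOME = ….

OUTCOME = L1-HIT

  [0] addr=0x31 blk=12 s=0: MISS | VC []
  [1] addr=0x30 blk=12 s=0: L1-HIT | VC []
  [2] addr=0x32 blk=12 s=0: L1-HIT | VC []
  [3] addr=0x3a blk=14 s=0: MISS | VC [12]
  [4] addr=0x3a blk=14 s=0: L1-HIT | VC [12]
  [5] addr=0x30 blk=12 s=0: VC-HIT | VC [14]
  [6] addr=0x32 blk=12 s=0: L1-HIT | VC [14]
  [7] addr=0x38 blk=14 s=0: VC-HIT | VC [12]
  [8] addr=0x21 blk=8 s=0: MISS | VC [12, 14]
  [9] addr=0x32 blk=12 s=0: VC-HIT | VC [8, 14]
  [10] addr=0x39 blk=14 s=0: VC-HIT | VC [8, 12]
  [11] addr=0x21 blk=8 s=0: VC-HIT | VC [14, 12]
  [12] addr=0x23 blk=8 s=0: L1-HIT | VC [14, 12]
  [13] addr=0x20 blk=8 s=0: L1-HIT | VC [14, 12]
  [14] addr=0x30 blk=12 s=0: VC-HIT | VC [14, 8]
  [15] addr=0x30 blk=12 s=0: L1-HIT | VC [14, 8]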